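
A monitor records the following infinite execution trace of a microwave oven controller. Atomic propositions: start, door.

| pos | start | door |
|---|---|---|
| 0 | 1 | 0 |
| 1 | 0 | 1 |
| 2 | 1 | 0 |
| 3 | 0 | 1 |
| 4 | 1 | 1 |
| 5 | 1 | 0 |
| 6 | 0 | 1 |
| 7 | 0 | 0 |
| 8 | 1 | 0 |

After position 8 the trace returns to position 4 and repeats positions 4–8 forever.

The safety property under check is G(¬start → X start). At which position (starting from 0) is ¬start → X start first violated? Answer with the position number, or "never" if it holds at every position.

Check ¬start → X start at each position in order: 0 ✓, 1 ✓, 2 ✓, 3 ✓, 4 ✓, 5 ✓.
At position 6 the labels are {door} and the next position 7 has {}, so ¬start → X start is false there. This is the first violation.

6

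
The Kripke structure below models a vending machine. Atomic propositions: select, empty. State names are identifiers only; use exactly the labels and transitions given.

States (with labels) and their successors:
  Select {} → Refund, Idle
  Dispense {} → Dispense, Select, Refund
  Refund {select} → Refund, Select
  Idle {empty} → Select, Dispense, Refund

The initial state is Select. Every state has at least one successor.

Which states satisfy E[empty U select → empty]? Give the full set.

States satisfying empty: {Idle}.
States satisfying select → empty: {Select, Dispense, Idle}.
States satisfying E[empty U select → empty]: {Select, Dispense, Idle}.

{Select, Dispense, Idle}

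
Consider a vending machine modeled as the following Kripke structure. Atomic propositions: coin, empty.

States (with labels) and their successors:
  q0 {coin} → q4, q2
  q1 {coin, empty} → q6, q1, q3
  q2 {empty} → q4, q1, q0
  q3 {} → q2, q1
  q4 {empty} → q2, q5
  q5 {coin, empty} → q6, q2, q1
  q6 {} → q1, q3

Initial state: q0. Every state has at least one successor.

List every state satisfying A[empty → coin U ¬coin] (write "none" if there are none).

States satisfying empty → coin: {q0, q1, q3, q5, q6}.
States satisfying ¬coin: {q2, q3, q4, q6}.
States satisfying A[empty → coin U ¬coin]: {q0, q2, q3, q4, q6}.

{q0, q2, q3, q4, q6}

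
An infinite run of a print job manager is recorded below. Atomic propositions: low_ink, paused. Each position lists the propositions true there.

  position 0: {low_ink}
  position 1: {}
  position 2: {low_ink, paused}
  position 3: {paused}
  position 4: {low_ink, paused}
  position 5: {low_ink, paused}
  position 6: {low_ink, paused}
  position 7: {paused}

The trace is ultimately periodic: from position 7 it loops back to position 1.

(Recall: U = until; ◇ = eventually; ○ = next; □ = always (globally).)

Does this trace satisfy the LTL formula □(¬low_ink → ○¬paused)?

¬low_ink → ○¬paused must hold at every position from 0 onward. It fails at position 1, so □(¬low_ink → ○¬paused) is false.
Positions where ¬low_ink holds: 1, 3, 7.
Check ○¬paused at each: 1→fails, 3→fails, 7→ok.

No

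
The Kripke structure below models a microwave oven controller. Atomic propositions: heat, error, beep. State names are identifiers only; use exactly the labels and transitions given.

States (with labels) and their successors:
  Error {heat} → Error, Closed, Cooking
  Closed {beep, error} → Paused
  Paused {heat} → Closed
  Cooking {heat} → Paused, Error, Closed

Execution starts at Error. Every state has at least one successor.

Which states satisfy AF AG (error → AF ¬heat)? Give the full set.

States satisfying AG (error → AF ¬heat): {Error, Closed, Paused, Cooking}.
States satisfying AF AG (error → AF ¬heat): {Error, Closed, Paused, Cooking}.

{Error, Closed, Paused, Cooking}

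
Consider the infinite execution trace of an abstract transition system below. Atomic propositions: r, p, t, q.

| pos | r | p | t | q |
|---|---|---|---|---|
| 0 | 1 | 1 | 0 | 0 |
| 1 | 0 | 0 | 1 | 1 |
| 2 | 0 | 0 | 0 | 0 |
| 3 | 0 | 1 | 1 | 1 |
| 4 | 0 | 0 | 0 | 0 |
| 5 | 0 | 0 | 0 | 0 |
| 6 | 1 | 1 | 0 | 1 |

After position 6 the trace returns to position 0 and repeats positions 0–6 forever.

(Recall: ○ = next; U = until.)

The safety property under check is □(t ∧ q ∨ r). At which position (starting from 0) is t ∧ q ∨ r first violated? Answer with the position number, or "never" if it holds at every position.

2

Check t ∧ q ∨ r at each position in order: 0 ✓, 1 ✓.
At position 2 the labels are {}, so t ∧ q ∨ r is false there. This is the first violation.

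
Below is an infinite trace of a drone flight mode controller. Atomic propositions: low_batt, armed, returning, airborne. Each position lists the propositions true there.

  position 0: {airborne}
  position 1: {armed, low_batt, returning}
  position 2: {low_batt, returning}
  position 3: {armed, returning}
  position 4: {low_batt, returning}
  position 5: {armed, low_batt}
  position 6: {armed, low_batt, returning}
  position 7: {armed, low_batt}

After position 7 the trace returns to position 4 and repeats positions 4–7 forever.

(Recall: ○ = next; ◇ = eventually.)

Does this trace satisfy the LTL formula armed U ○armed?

Walking from position 0: ○armed first holds at position 0, and armed holds at every earlier position along the way, so armed U ○armed holds.

Satisfied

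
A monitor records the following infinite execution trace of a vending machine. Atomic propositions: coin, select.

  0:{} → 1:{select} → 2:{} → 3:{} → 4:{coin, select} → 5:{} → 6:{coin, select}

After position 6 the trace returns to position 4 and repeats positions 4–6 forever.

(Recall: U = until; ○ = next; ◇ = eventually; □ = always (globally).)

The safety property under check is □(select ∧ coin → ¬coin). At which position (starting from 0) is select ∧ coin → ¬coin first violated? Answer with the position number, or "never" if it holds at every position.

4

Check select ∧ coin → ¬coin at each position in order: 0 ✓, 1 ✓, 2 ✓, 3 ✓.
At position 4 the labels are {coin, select}, so select ∧ coin → ¬coin is false there. This is the first violation.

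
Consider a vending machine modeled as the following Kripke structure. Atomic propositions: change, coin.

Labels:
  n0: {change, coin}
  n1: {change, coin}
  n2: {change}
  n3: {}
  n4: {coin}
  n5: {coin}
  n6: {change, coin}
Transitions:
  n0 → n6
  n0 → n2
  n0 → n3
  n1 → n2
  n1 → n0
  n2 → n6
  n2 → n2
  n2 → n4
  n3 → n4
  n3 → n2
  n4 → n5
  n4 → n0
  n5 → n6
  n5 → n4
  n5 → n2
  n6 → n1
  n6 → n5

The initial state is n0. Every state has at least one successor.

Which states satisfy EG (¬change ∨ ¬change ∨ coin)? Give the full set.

{n0, n1, n3, n4, n5, n6}

States satisfying ¬change ∨ ¬change ∨ coin: {n0, n1, n3, n4, n5, n6}.
States satisfying EG (¬change ∨ ¬change ∨ coin): {n0, n1, n3, n4, n5, n6}.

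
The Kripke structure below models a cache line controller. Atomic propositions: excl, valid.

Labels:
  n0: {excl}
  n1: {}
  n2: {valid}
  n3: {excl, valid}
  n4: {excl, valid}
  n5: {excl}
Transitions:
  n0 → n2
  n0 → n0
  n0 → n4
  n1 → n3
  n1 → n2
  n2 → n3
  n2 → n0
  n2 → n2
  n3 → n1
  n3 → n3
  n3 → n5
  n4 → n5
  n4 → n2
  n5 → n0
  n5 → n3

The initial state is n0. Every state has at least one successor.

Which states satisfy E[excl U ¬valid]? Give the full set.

{n0, n1, n3, n4, n5}

States satisfying excl: {n0, n3, n4, n5}.
States satisfying ¬valid: {n0, n1, n5}.
States satisfying E[excl U ¬valid]: {n0, n1, n3, n4, n5}.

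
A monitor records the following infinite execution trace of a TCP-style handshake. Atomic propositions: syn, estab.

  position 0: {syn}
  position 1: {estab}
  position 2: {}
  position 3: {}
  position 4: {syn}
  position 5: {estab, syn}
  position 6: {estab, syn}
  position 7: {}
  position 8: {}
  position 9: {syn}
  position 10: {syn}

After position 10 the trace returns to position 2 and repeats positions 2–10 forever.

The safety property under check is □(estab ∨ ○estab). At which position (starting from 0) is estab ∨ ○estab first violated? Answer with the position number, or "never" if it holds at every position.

Check estab ∨ ○estab at each position in order: 0 ✓, 1 ✓.
At position 2 the labels are {} and the next position 3 has {}, so estab ∨ ○estab is false there. This is the first violation.

2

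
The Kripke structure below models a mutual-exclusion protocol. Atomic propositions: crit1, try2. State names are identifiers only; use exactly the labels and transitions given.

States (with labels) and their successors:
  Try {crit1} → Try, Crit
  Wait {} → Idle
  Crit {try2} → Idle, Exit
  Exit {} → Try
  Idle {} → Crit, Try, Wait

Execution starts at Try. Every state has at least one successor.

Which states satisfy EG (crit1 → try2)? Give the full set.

States satisfying crit1 → try2: {Wait, Crit, Exit, Idle}.
States satisfying EG (crit1 → try2): {Wait, Crit, Idle}.

{Wait, Crit, Idle}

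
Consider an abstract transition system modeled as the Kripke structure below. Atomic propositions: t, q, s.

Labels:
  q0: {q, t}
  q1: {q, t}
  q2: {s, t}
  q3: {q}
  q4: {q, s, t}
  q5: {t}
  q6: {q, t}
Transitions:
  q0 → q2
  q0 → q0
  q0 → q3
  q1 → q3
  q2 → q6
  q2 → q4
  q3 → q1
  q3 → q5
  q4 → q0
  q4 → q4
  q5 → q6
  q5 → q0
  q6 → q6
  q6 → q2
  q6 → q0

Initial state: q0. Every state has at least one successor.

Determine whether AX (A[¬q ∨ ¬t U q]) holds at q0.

States satisfying A[¬q ∨ ¬t U q]: {q0, q1, q2, q3, q4, q5, q6}.
States satisfying AX (A[¬q ∨ ¬t U q]): {q0, q1, q2, q3, q4, q5, q6}.
q0 ∈ Sat(AX (A[¬q ∨ ¬t U q])).

Yes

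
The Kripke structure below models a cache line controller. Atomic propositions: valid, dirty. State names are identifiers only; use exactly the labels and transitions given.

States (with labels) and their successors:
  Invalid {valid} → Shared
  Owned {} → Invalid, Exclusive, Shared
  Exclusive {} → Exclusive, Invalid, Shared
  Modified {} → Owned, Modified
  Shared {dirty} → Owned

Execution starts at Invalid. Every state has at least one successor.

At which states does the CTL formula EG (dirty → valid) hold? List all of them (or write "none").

{Owned, Exclusive, Modified}

States satisfying dirty → valid: {Invalid, Owned, Exclusive, Modified}.
States satisfying EG (dirty → valid): {Owned, Exclusive, Modified}.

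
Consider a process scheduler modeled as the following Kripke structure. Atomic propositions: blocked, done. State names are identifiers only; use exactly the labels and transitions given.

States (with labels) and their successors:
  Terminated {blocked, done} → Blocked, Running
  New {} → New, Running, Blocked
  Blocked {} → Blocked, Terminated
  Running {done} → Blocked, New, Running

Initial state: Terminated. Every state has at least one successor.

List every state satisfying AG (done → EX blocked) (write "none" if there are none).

States satisfying done → EX blocked: {New, Blocked}.
States satisfying AG (done → EX blocked): ∅.

none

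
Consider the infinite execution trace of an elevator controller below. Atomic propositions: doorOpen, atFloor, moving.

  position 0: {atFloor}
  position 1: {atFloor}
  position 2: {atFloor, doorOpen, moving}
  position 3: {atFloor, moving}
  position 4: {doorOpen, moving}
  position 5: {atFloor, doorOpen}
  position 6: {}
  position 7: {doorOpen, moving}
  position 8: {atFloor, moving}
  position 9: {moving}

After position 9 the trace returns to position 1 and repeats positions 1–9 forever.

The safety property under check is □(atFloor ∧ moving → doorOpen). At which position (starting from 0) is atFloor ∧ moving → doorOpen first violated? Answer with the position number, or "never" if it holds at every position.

Check atFloor ∧ moving → doorOpen at each position in order: 0 ✓, 1 ✓, 2 ✓.
At position 3 the labels are {atFloor, moving}, so atFloor ∧ moving → doorOpen is false there. This is the first violation.

3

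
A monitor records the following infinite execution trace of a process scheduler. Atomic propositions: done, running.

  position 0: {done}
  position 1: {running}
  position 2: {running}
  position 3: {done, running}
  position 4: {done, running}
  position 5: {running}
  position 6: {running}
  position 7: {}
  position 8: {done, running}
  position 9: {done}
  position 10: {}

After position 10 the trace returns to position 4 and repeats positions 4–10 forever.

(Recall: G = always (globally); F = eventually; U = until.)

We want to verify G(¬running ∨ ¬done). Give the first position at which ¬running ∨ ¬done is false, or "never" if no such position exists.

Check ¬running ∨ ¬done at each position in order: 0 ✓, 1 ✓, 2 ✓.
At position 3 the labels are {done, running}, so ¬running ∨ ¬done is false there. This is the first violation.

3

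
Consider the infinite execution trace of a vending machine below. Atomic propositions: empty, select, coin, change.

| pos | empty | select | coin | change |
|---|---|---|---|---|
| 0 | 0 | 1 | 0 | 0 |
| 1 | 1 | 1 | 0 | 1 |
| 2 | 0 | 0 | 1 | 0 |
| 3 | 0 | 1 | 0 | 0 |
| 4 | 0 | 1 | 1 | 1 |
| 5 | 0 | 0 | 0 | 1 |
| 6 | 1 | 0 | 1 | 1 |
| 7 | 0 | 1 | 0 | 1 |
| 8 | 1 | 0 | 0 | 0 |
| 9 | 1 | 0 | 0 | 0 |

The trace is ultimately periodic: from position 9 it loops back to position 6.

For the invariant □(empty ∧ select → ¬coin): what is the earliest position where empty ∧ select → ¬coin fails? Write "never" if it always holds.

never

empty ∧ select → ¬coin holds at every position 0..9, and those are all the positions the trace ever visits, so the invariant □(empty ∧ select → ¬coin) is never violated.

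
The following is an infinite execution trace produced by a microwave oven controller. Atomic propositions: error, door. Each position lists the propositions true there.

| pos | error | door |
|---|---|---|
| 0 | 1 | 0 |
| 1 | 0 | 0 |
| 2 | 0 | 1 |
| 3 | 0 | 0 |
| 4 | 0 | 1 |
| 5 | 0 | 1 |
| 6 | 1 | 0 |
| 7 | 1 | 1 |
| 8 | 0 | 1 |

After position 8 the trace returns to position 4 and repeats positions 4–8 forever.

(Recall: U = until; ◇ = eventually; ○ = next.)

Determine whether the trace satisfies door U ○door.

Violated

Walking from position 0: at position 0, ○door has not yet held and door fails, so door U ○door is false.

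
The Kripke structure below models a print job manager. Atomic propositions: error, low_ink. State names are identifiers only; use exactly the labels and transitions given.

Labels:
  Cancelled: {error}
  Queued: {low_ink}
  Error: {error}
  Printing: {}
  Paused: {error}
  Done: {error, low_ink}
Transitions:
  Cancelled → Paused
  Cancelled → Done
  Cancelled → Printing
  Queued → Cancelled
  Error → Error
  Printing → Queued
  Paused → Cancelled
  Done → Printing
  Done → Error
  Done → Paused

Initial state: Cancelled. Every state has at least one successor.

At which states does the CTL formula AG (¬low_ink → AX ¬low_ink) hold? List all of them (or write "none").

{Error}

States satisfying ¬low_ink → AX ¬low_ink: {Queued, Error, Paused, Done}.
States satisfying AG (¬low_ink → AX ¬low_ink): {Error}.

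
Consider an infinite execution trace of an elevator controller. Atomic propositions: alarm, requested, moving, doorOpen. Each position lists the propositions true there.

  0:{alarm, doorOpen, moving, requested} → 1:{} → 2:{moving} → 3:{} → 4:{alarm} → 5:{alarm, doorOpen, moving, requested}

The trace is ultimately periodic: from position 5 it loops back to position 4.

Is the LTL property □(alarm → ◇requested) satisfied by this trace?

Holds

alarm → ◇requested holds at every position 0..5, and those are all positions ever visited, so □(alarm → ◇requested) holds.
Positions where alarm holds: 0, 4, 5.
Check ◇requested at each: 0→ok, 4→ok, 5→ok.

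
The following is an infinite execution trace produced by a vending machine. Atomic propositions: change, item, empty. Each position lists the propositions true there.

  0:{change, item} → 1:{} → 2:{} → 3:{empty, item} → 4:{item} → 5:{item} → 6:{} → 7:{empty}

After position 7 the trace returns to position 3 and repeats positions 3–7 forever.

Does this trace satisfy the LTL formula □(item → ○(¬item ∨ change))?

Violated

item → ○(¬item ∨ change) must hold at every position from 0 onward. It fails at position 3, so □(item → ○(¬item ∨ change)) is false.
Positions where item holds: 0, 3, 4, 5.
Check ○(¬item ∨ change) at each: 0→ok, 3→fails, 4→fails, 5→ok.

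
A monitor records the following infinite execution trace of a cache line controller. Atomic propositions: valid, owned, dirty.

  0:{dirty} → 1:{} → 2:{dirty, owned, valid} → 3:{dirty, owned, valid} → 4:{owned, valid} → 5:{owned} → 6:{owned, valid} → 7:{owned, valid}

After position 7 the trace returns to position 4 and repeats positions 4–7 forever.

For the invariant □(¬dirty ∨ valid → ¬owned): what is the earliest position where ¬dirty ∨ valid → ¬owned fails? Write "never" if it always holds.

Check ¬dirty ∨ valid → ¬owned at each position in order: 0 ✓, 1 ✓.
At position 2 the labels are {dirty, owned, valid}, so ¬dirty ∨ valid → ¬owned is false there. This is the first violation.

2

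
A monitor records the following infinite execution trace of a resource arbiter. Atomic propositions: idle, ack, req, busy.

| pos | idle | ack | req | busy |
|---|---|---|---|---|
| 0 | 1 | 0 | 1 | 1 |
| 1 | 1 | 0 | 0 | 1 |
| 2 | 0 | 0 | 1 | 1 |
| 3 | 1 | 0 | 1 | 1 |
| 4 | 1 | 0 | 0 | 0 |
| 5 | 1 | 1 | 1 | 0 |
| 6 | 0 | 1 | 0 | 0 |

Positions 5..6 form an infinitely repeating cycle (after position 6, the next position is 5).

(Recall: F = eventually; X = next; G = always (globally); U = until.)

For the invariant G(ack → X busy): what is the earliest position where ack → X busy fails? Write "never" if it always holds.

Check ack → X busy at each position in order: 0 ✓, 1 ✓, 2 ✓, 3 ✓, 4 ✓.
At position 5 the labels are {ack, idle, req} and the next position 6 has {ack}, so ack → X busy is false there. This is the first violation.

5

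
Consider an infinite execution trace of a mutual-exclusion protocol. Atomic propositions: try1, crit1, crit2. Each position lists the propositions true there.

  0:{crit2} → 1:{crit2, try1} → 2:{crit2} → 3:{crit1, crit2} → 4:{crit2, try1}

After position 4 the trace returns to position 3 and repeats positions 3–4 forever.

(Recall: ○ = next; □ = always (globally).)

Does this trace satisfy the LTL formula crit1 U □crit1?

Walking from position 0: at position 0, □crit1 has not yet held and crit1 fails, so crit1 U □crit1 is false.

Does not hold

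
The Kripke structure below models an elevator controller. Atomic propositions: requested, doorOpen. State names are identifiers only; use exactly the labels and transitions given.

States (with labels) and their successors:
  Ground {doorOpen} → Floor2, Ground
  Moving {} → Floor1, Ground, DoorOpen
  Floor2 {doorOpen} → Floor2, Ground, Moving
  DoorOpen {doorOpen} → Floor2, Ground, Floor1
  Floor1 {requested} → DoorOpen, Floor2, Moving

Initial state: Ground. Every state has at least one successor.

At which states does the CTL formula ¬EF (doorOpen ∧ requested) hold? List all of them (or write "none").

States satisfying doorOpen ∧ requested: ∅.
States satisfying EF (doorOpen ∧ requested): ∅.
States satisfying ¬EF (doorOpen ∧ requested): {Ground, Moving, Floor2, DoorOpen, Floor1}.

{Ground, Moving, Floor2, DoorOpen, Floor1}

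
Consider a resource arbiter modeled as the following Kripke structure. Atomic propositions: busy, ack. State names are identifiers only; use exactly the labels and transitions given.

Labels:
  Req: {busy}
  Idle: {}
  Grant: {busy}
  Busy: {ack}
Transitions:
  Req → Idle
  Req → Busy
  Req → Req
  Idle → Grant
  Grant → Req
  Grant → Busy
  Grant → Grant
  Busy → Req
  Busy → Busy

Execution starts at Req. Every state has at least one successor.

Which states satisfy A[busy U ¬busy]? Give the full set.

{Idle, Busy}

States satisfying busy: {Req, Grant}.
States satisfying ¬busy: {Idle, Busy}.
States satisfying A[busy U ¬busy]: {Idle, Busy}.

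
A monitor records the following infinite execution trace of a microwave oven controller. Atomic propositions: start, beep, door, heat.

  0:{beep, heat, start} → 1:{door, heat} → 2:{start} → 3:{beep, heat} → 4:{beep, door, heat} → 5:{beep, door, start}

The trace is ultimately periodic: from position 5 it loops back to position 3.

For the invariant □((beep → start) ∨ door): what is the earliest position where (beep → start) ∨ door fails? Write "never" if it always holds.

Check (beep → start) ∨ door at each position in order: 0 ✓, 1 ✓, 2 ✓.
At position 3 the labels are {beep, heat}, so (beep → start) ∨ door is false there. This is the first violation.

3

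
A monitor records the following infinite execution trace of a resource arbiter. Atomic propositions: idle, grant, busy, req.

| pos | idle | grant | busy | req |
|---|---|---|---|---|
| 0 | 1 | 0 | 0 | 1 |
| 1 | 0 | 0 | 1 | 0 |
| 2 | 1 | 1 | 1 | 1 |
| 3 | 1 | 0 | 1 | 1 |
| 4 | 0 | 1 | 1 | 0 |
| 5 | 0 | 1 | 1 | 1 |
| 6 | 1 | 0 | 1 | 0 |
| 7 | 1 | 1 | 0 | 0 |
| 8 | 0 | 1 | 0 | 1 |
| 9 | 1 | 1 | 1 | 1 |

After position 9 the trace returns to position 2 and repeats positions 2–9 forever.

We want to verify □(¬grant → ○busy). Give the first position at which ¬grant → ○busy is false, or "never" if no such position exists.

Check ¬grant → ○busy at each position in order: 0 ✓, 1 ✓, 2 ✓, 3 ✓, 4 ✓, 5 ✓.
At position 6 the labels are {busy, idle} and the next position 7 has {grant, idle}, so ¬grant → ○busy is false there. This is the first violation.

6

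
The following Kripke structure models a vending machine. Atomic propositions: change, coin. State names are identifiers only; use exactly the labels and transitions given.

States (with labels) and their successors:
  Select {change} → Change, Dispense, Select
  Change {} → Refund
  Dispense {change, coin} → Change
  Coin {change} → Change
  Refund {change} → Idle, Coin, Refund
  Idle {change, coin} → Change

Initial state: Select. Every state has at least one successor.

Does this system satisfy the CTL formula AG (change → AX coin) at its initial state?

States satisfying change → AX coin: {Change}.
States satisfying AG (change → AX coin): ∅.
Coin is reachable from Select and violates change → AX coin, so AG fails at Select.
Select ∉ Sat(AG (change → AX coin)).

Violated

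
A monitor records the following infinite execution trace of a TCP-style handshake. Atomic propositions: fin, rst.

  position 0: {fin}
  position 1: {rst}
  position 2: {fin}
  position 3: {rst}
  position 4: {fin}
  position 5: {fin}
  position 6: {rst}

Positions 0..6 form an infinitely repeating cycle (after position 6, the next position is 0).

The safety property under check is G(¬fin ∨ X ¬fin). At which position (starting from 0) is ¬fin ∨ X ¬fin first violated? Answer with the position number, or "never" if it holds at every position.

4

Check ¬fin ∨ X ¬fin at each position in order: 0 ✓, 1 ✓, 2 ✓, 3 ✓.
At position 4 the labels are {fin} and the next position 5 has {fin}, so ¬fin ∨ X ¬fin is false there. This is the first violation.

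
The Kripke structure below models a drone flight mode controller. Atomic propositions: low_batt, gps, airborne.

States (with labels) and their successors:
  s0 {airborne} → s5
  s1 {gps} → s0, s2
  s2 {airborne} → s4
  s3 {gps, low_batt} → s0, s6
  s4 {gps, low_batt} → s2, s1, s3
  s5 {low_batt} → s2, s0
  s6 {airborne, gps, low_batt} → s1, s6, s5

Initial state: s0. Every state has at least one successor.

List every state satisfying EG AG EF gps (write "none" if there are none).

{s0, s1, s2, s3, s4, s5, s6}

States satisfying AG EF gps: {s0, s1, s2, s3, s4, s5, s6}.
States satisfying EG AG EF gps: {s0, s1, s2, s3, s4, s5, s6}.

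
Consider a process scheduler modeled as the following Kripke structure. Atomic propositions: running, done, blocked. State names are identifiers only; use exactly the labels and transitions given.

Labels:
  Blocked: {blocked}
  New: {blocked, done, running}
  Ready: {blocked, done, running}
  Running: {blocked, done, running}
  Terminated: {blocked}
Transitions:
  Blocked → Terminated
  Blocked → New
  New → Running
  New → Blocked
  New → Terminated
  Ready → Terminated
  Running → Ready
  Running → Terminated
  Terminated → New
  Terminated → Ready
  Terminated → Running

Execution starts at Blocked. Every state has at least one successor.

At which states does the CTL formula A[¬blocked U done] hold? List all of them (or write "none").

States satisfying ¬blocked: ∅.
States satisfying done: {New, Ready, Running}.
States satisfying A[¬blocked U done]: {New, Ready, Running}.

{New, Ready, Running}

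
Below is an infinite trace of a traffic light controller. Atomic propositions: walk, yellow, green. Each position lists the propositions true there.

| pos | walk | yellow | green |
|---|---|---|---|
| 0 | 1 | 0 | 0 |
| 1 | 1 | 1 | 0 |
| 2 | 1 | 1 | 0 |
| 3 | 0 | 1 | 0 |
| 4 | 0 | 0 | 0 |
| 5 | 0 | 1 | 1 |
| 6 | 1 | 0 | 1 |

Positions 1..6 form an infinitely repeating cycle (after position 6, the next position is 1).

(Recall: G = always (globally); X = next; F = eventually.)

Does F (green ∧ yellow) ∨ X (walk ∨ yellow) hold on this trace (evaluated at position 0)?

Yes

green ∧ yellow holds at position 5, which is reachable from 0, so F (green ∧ yellow) holds.
The position after 0 is 1; walk ∨ yellow is true there.
At position 0: F (green ∧ yellow) is true; X (walk ∨ yellow) is true; so F (green ∧ yellow) ∨ X (walk ∨ yellow) is true.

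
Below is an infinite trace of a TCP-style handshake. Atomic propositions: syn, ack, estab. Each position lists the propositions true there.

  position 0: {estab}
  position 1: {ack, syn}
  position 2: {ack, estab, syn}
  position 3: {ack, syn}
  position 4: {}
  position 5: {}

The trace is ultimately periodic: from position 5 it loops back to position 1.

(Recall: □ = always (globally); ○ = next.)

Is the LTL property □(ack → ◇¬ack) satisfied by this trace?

ack → ◇¬ack holds at every position 0..5, and those are all positions ever visited, so □(ack → ◇¬ack) holds.
Positions where ack holds: 1, 2, 3.
Check ◇¬ack at each: 1→ok, 2→ok, 3→ok.

Holds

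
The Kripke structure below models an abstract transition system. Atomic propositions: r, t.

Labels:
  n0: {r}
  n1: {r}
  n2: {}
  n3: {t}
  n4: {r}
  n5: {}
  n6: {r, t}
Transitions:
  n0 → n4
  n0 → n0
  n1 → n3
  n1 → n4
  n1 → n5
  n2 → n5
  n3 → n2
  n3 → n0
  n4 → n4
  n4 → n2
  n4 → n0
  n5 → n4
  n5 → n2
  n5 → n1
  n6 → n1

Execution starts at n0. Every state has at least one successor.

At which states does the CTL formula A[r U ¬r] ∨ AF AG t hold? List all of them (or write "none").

States satisfying r: {n0, n1, n4, n6}.
States satisfying ¬r: {n2, n3, n5}.
States satisfying A[r U ¬r]: {n2, n3, n5}.
States satisfying AG t: ∅.
States satisfying AF AG t: ∅.
States satisfying A[r U ¬r] ∨ AF AG t: {n2, n3, n5}.

{n2, n3, n5}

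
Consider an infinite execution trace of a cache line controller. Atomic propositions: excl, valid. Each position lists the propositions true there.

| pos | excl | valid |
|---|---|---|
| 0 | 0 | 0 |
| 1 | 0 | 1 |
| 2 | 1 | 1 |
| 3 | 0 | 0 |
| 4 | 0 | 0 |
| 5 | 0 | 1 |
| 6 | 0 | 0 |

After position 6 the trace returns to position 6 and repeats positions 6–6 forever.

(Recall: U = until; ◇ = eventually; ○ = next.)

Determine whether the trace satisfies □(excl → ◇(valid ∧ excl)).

excl → ◇(valid ∧ excl) holds at every position 0..6, and those are all positions ever visited, so □(excl → ◇(valid ∧ excl)) holds.
Positions where excl holds: 2.
Check ◇(valid ∧ excl) at each: 2→ok.

Satisfied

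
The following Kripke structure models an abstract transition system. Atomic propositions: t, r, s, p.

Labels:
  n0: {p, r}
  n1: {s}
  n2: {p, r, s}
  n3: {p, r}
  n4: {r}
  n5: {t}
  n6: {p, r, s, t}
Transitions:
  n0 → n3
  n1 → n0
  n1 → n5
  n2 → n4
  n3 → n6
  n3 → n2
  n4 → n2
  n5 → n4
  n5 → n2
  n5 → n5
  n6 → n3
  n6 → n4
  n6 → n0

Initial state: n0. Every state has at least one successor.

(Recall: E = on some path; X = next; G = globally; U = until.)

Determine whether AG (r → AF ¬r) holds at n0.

States satisfying r → AF ¬r: {n1, n5}.
States satisfying AG (r → AF ¬r): ∅.
n0 is reachable from n0 and violates r → AF ¬r, so AG fails at n0.
n0 ∉ Sat(AG (r → AF ¬r)).

Violated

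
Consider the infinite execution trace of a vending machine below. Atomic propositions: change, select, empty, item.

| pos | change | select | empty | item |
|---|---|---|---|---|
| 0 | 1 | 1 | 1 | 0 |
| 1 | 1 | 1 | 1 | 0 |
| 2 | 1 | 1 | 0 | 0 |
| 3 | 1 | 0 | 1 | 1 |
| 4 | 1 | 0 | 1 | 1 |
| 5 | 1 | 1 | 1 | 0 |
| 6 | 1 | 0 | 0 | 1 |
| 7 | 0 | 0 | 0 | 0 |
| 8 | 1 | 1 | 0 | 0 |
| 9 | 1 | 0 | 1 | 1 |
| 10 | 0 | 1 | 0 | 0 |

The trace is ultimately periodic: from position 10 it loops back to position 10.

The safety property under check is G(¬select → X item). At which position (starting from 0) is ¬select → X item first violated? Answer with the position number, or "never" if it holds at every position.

Check ¬select → X item at each position in order: 0 ✓, 1 ✓, 2 ✓, 3 ✓.
At position 4 the labels are {change, empty, item} and the next position 5 has {change, empty, select}, so ¬select → X item is false there. This is the first violation.

4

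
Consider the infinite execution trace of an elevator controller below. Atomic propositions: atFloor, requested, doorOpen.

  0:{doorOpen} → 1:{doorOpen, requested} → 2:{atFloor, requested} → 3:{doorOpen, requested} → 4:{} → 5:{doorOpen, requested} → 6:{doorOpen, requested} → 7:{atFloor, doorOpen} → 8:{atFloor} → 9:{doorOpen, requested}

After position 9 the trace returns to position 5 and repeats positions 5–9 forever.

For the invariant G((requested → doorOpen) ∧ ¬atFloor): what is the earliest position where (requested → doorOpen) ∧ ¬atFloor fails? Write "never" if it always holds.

Check (requested → doorOpen) ∧ ¬atFloor at each position in order: 0 ✓, 1 ✓.
At position 2 the labels are {atFloor, requested}, so (requested → doorOpen) ∧ ¬atFloor is false there. This is the first violation.

2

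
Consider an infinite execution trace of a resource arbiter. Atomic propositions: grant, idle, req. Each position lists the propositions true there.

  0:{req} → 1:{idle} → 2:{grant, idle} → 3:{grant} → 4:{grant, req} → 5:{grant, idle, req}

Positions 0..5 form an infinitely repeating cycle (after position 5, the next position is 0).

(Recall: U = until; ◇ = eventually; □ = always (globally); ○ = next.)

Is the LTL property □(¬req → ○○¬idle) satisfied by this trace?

¬req → ○○¬idle must hold at every position from 0 onward. It fails at position 3, so □(¬req → ○○¬idle) is false.
Positions where ¬req holds: 1, 2, 3.
Check ○○¬idle at each: 1→ok, 2→ok, 3→fails.

Violated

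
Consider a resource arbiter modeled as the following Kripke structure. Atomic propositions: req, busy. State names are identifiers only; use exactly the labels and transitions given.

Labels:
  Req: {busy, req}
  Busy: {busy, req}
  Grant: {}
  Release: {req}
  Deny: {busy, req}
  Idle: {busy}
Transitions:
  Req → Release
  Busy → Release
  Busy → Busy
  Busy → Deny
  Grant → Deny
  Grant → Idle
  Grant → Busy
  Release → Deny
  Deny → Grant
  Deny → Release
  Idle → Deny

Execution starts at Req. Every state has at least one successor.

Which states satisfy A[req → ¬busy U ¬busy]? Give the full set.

{Grant, Release}

States satisfying req → ¬busy: {Grant, Release, Idle}.
States satisfying ¬busy: {Grant, Release}.
States satisfying A[req → ¬busy U ¬busy]: {Grant, Release}.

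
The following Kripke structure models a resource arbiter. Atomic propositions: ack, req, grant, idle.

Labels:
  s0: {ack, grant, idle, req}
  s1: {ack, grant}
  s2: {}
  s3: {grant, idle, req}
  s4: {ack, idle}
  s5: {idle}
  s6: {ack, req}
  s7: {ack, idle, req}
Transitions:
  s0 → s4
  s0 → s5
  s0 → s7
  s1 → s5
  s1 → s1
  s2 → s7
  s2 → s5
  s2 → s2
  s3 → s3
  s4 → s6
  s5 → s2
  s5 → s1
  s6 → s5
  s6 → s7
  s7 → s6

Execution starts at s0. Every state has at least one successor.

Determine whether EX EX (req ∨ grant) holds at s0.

Yes

States satisfying EX (req ∨ grant): {s0, s1, s2, s3, s4, s5, s6, s7}.
States satisfying EX EX (req ∨ grant): {s0, s1, s2, s3, s4, s5, s6, s7}.
s0 ∈ Sat(EX EX (req ∨ grant)).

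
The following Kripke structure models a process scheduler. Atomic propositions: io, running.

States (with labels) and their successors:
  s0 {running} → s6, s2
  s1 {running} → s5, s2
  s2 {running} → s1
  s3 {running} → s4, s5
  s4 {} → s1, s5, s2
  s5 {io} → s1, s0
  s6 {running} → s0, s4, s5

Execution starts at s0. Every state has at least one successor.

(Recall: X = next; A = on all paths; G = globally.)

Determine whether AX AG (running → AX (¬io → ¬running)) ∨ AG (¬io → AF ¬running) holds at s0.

Violated

States satisfying AG (running → AX (¬io → ¬running)): ∅.
States satisfying AX AG (running → AX (¬io → ¬running)): ∅.
States satisfying ¬io → AF ¬running: {s3, s4, s5}.
States satisfying AG (¬io → AF ¬running): ∅.
States satisfying AX AG (running → AX (¬io → ¬running)) ∨ AG (¬io → AF ¬running): ∅.
s0 ∉ Sat(AX AG (running → AX (¬io → ¬running)) ∨ AG (¬io → AF ¬running)).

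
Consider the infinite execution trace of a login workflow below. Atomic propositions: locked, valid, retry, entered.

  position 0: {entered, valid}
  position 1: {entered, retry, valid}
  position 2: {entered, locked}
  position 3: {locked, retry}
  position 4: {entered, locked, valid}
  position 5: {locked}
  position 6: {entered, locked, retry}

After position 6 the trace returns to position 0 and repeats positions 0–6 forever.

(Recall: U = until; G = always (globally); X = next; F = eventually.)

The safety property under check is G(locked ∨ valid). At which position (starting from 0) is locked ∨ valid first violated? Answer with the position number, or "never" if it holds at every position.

locked ∨ valid holds at every position 0..6, and those are all the positions the trace ever visits, so the invariant G(locked ∨ valid) is never violated.

never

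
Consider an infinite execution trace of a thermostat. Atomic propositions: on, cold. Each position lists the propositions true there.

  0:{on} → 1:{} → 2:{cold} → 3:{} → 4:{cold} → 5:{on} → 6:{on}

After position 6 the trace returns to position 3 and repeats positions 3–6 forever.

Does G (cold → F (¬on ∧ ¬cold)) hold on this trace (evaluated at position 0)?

cold → F (¬on ∧ ¬cold) holds at every position 0..6, and those are all positions ever visited, so G (cold → F (¬on ∧ ¬cold)) holds.
Positions where cold holds: 2, 4.
Check F (¬on ∧ ¬cold) at each: 2→ok, 4→ok.

Holds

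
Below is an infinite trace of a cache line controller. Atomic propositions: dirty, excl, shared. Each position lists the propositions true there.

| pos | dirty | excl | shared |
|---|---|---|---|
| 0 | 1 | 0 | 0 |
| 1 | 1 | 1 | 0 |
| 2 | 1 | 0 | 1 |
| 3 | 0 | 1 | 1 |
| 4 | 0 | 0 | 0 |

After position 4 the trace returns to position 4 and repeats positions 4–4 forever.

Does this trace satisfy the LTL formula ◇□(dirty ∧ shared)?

Violated

□(dirty ∧ shared) is false at every position 0..4, so it never becomes true and ◇□(dirty ∧ shared) fails.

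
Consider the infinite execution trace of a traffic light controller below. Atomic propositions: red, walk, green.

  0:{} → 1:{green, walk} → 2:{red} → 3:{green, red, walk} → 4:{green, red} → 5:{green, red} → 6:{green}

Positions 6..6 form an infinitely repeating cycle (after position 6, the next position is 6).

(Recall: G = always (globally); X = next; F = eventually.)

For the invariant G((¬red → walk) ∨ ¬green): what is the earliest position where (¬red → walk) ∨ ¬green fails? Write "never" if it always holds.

6

Check (¬red → walk) ∨ ¬green at each position in order: 0 ✓, 1 ✓, 2 ✓, 3 ✓, 4 ✓, 5 ✓.
At position 6 the labels are {green}, so (¬red → walk) ∨ ¬green is false there. This is the first violation.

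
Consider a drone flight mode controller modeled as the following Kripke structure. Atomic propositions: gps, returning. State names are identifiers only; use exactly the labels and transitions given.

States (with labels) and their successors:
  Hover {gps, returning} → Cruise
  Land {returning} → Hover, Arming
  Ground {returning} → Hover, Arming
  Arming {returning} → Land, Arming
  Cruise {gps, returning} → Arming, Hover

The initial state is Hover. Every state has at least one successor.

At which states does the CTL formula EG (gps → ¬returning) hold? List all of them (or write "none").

{Land, Ground, Arming}

States satisfying gps → ¬returning: {Land, Ground, Arming}.
States satisfying EG (gps → ¬returning): {Land, Ground, Arming}.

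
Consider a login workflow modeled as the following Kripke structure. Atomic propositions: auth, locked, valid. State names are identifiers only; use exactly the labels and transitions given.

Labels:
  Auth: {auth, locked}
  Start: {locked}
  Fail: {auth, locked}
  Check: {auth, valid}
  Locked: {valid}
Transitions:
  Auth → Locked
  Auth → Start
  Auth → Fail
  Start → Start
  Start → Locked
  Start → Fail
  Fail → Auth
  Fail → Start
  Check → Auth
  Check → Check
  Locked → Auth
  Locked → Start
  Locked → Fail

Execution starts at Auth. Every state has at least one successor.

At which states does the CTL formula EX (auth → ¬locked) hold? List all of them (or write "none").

{Auth, Start, Fail, Check, Locked}

States satisfying auth → ¬locked: {Start, Check, Locked}.
States satisfying EX (auth → ¬locked): {Auth, Start, Fail, Check, Locked}.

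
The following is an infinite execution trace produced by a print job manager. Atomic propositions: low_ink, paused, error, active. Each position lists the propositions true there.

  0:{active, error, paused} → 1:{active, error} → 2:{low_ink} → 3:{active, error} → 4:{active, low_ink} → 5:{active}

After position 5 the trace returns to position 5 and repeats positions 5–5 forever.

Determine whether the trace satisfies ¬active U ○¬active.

No

Walking from position 0: at position 0, ○¬active has not yet held and ¬active fails, so ¬active U ○¬active is false.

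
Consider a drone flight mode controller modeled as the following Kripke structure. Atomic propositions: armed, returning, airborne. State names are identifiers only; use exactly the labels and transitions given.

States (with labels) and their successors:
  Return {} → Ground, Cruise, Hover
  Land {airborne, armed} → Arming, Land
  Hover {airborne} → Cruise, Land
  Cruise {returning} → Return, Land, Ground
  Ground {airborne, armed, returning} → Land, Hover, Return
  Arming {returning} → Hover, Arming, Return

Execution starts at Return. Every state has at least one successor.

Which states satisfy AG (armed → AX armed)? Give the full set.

none

States satisfying armed → AX armed: {Return, Hover, Cruise, Arming}.
States satisfying AG (armed → AX armed): ∅.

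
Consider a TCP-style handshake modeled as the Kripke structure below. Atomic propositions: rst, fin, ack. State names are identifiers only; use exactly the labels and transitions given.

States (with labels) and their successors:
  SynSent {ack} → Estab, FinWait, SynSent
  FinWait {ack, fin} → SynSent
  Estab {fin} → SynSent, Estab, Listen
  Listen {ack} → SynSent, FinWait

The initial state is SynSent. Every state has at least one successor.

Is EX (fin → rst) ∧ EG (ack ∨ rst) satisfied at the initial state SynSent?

Holds

States satisfying fin → rst: {SynSent, Listen}.
States satisfying EX (fin → rst): {SynSent, FinWait, Estab, Listen}.
States satisfying ack ∨ rst: {SynSent, FinWait, Listen}.
States satisfying EG (ack ∨ rst): {SynSent, FinWait, Listen}.
States satisfying EX (fin → rst) ∧ EG (ack ∨ rst): {SynSent, FinWait, Listen}.
SynSent ∈ Sat(EX (fin → rst) ∧ EG (ack ∨ rst)).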